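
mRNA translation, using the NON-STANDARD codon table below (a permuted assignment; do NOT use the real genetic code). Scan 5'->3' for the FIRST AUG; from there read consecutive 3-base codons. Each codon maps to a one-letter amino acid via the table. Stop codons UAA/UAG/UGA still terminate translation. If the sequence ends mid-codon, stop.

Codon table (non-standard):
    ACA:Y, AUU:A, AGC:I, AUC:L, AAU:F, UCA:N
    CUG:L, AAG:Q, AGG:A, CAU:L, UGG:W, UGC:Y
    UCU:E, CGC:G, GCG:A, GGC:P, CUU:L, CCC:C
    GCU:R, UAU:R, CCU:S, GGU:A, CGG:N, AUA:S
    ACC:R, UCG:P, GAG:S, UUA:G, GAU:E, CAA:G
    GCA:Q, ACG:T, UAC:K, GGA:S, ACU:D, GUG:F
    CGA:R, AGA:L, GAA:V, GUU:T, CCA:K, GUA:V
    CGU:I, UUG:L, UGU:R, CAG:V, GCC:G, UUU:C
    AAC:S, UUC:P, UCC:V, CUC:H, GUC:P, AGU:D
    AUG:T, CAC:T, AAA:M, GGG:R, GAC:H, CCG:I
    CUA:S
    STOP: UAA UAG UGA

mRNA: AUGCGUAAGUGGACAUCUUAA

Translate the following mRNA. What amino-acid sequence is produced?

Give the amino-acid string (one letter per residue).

start AUG at pos 0
pos 0: AUG -> T; peptide=T
pos 3: CGU -> I; peptide=TI
pos 6: AAG -> Q; peptide=TIQ
pos 9: UGG -> W; peptide=TIQW
pos 12: ACA -> Y; peptide=TIQWY
pos 15: UCU -> E; peptide=TIQWYE
pos 18: UAA -> STOP

Answer: TIQWYE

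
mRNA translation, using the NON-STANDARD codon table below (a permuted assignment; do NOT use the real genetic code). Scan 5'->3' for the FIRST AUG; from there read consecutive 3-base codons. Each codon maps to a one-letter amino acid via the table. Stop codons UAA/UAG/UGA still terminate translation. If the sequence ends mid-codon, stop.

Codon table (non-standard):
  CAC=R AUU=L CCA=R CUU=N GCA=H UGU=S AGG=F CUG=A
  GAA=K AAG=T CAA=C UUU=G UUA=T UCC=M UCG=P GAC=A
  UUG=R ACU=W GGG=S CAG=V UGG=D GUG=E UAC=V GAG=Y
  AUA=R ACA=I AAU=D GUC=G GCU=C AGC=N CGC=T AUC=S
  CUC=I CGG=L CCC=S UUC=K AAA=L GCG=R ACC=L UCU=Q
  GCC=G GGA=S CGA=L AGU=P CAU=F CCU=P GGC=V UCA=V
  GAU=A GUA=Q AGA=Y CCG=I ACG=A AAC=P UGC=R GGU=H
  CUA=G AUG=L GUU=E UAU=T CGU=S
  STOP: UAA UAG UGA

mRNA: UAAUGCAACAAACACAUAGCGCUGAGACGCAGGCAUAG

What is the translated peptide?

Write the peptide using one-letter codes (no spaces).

Answer: LCCIFNCYAVH

Derivation:
start AUG at pos 2
pos 2: AUG -> L; peptide=L
pos 5: CAA -> C; peptide=LC
pos 8: CAA -> C; peptide=LCC
pos 11: ACA -> I; peptide=LCCI
pos 14: CAU -> F; peptide=LCCIF
pos 17: AGC -> N; peptide=LCCIFN
pos 20: GCU -> C; peptide=LCCIFNC
pos 23: GAG -> Y; peptide=LCCIFNCY
pos 26: ACG -> A; peptide=LCCIFNCYA
pos 29: CAG -> V; peptide=LCCIFNCYAV
pos 32: GCA -> H; peptide=LCCIFNCYAVH
pos 35: UAG -> STOP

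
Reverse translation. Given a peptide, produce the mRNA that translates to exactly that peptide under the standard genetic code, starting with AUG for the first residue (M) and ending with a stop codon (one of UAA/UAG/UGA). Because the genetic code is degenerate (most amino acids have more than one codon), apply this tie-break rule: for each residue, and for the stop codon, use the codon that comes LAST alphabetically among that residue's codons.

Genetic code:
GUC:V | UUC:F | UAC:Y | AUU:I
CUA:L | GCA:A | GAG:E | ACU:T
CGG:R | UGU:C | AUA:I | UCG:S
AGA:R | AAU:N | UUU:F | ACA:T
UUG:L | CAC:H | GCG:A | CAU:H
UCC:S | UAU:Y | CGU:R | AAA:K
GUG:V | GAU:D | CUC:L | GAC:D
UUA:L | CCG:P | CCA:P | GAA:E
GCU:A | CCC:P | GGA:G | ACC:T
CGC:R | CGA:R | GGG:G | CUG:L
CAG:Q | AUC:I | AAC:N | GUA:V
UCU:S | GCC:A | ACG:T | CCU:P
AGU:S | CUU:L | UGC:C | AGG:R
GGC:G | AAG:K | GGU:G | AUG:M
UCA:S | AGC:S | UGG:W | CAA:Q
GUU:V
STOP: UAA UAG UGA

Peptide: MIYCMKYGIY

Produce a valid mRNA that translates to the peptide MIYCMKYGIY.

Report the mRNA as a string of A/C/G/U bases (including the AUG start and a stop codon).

residue 1: M -> AUG (start codon)
residue 2: I codons sorted = AUA,AUC,AUU -> pick last = AUU
residue 3: Y codons sorted = UAC,UAU -> pick last = UAU
residue 4: C codons sorted = UGC,UGU -> pick last = UGU
residue 5: M -> AUG (only codon)
residue 6: K codons sorted = AAA,AAG -> pick last = AAG
residue 7: Y codons sorted = UAC,UAU -> pick last = UAU
residue 8: G codons sorted = GGA,GGC,GGG,GGU -> pick last = GGU
residue 9: I codons sorted = AUA,AUC,AUU -> pick last = AUU
residue 10: Y codons sorted = UAC,UAU -> pick last = UAU
terminator: stop codons sorted = UAA,UAG,UGA -> pick last = UGA

Answer: mRNA: AUGAUUUAUUGUAUGAAGUAUGGUAUUUAUUGA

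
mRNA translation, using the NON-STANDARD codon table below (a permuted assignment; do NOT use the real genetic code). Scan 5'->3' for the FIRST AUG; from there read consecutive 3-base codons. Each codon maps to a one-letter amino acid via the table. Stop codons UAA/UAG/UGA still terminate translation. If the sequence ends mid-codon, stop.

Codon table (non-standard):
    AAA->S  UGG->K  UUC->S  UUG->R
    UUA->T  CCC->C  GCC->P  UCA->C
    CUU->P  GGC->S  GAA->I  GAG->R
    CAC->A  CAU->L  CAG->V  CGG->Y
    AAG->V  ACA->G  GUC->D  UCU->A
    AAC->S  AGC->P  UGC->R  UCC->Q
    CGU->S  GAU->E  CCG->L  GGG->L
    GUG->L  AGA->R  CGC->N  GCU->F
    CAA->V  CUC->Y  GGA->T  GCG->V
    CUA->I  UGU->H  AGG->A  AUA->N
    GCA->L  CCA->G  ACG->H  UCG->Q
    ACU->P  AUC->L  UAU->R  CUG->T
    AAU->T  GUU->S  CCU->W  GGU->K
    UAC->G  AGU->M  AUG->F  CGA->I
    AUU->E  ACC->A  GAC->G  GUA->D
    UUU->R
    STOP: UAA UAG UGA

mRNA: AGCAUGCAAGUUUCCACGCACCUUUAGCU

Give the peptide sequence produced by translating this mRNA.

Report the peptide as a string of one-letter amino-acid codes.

Answer: FVSQHAP

Derivation:
start AUG at pos 3
pos 3: AUG -> F; peptide=F
pos 6: CAA -> V; peptide=FV
pos 9: GUU -> S; peptide=FVS
pos 12: UCC -> Q; peptide=FVSQ
pos 15: ACG -> H; peptide=FVSQH
pos 18: CAC -> A; peptide=FVSQHA
pos 21: CUU -> P; peptide=FVSQHAP
pos 24: UAG -> STOP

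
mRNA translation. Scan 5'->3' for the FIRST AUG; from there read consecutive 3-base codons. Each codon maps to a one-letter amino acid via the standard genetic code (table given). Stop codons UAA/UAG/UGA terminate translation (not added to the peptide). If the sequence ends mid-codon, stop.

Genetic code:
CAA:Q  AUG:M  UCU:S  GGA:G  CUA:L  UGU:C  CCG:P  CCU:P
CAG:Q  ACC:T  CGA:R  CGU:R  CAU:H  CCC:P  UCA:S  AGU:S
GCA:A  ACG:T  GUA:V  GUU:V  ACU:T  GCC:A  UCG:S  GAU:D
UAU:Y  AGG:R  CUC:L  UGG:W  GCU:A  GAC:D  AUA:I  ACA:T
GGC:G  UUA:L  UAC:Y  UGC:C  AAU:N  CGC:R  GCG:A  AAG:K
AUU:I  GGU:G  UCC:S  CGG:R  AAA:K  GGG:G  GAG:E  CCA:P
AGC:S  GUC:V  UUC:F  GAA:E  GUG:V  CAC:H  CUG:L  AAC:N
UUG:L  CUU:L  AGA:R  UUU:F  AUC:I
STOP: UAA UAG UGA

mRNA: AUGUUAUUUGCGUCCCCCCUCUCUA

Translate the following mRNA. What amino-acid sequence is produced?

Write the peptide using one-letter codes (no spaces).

Answer: MLFASPLS

Derivation:
start AUG at pos 0
pos 0: AUG -> M; peptide=M
pos 3: UUA -> L; peptide=ML
pos 6: UUU -> F; peptide=MLF
pos 9: GCG -> A; peptide=MLFA
pos 12: UCC -> S; peptide=MLFAS
pos 15: CCC -> P; peptide=MLFASP
pos 18: CUC -> L; peptide=MLFASPL
pos 21: UCU -> S; peptide=MLFASPLS
pos 24: only 1 nt remain (<3), stop (end of mRNA)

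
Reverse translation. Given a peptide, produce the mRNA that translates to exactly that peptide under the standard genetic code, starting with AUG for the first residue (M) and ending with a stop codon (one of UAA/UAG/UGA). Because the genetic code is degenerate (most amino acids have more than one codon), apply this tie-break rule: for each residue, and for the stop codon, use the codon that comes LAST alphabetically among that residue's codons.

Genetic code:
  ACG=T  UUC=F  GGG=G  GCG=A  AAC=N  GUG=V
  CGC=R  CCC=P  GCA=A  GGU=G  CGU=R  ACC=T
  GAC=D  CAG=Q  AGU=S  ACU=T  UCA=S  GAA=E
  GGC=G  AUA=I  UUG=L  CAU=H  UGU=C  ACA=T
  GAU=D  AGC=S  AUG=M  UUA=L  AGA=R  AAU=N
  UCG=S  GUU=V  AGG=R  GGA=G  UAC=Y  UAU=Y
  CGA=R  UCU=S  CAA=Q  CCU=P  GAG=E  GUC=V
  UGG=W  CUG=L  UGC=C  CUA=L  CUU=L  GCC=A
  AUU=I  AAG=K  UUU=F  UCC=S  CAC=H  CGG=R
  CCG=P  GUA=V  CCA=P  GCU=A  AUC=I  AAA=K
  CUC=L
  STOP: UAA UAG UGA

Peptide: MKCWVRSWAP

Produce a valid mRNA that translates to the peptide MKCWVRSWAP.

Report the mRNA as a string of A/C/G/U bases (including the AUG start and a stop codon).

Answer: mRNA: AUGAAGUGUUGGGUUCGUUCUUGGGCUCCUUGA

Derivation:
residue 1: M -> AUG (start codon)
residue 2: K codons sorted = AAA,AAG -> pick last = AAG
residue 3: C codons sorted = UGC,UGU -> pick last = UGU
residue 4: W -> UGG (only codon)
residue 5: V codons sorted = GUA,GUC,GUG,GUU -> pick last = GUU
residue 6: R codons sorted = AGA,AGG,CGA,CGC,CGG,CGU -> pick last = CGU
residue 7: S codons sorted = AGC,AGU,UCA,UCC,UCG,UCU -> pick last = UCU
residue 8: W -> UGG (only codon)
residue 9: A codons sorted = GCA,GCC,GCG,GCU -> pick last = GCU
residue 10: P codons sorted = CCA,CCC,CCG,CCU -> pick last = CCU
terminator: stop codons sorted = UAA,UAG,UGA -> pick last = UGA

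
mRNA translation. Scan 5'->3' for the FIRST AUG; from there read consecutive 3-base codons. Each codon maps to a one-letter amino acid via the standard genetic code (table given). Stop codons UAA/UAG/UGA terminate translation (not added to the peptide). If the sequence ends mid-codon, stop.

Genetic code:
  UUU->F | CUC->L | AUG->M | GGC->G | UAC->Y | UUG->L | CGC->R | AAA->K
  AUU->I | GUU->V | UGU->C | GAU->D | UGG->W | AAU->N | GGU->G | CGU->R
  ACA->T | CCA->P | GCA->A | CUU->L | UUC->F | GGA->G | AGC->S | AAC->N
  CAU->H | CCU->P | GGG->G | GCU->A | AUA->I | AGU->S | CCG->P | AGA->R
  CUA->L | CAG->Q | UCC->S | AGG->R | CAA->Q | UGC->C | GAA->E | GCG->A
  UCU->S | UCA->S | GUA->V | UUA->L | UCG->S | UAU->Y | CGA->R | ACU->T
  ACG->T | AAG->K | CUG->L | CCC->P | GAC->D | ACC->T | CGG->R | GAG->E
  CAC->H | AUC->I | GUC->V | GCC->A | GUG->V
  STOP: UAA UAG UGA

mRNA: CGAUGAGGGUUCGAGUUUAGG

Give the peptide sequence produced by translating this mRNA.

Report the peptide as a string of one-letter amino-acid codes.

start AUG at pos 2
pos 2: AUG -> M; peptide=M
pos 5: AGG -> R; peptide=MR
pos 8: GUU -> V; peptide=MRV
pos 11: CGA -> R; peptide=MRVR
pos 14: GUU -> V; peptide=MRVRV
pos 17: UAG -> STOP

Answer: MRVRV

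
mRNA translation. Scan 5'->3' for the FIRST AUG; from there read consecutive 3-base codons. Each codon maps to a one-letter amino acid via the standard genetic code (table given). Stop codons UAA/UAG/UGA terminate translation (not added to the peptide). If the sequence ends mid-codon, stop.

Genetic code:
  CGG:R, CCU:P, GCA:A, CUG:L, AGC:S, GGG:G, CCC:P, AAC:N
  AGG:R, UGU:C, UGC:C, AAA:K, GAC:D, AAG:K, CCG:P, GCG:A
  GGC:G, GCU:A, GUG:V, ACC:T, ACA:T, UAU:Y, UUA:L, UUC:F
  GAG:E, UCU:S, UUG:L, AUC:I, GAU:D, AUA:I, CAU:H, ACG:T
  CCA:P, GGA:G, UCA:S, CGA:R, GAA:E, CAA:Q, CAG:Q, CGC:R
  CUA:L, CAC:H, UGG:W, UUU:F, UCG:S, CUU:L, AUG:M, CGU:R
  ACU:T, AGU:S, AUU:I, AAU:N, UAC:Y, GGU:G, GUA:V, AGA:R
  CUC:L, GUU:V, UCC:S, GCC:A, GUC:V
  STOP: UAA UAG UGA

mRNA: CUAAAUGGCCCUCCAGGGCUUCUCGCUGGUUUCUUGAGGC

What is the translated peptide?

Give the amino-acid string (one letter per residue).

start AUG at pos 4
pos 4: AUG -> M; peptide=M
pos 7: GCC -> A; peptide=MA
pos 10: CUC -> L; peptide=MAL
pos 13: CAG -> Q; peptide=MALQ
pos 16: GGC -> G; peptide=MALQG
pos 19: UUC -> F; peptide=MALQGF
pos 22: UCG -> S; peptide=MALQGFS
pos 25: CUG -> L; peptide=MALQGFSL
pos 28: GUU -> V; peptide=MALQGFSLV
pos 31: UCU -> S; peptide=MALQGFSLVS
pos 34: UGA -> STOP

Answer: MALQGFSLVS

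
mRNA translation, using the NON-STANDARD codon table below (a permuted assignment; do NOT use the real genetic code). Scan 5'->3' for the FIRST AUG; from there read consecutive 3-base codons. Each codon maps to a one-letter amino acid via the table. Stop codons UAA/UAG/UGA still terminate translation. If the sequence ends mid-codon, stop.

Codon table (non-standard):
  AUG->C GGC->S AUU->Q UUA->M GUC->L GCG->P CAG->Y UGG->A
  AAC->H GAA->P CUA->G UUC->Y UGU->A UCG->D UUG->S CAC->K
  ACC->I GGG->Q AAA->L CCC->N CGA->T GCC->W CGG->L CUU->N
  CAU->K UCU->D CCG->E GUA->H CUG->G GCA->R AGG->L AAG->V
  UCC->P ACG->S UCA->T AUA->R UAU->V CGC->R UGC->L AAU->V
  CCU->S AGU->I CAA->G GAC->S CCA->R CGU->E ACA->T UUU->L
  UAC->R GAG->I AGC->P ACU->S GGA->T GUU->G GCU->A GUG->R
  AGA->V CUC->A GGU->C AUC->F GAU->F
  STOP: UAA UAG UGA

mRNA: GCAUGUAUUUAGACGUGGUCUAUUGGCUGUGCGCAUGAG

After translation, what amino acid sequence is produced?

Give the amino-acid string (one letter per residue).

start AUG at pos 2
pos 2: AUG -> C; peptide=C
pos 5: UAU -> V; peptide=CV
pos 8: UUA -> M; peptide=CVM
pos 11: GAC -> S; peptide=CVMS
pos 14: GUG -> R; peptide=CVMSR
pos 17: GUC -> L; peptide=CVMSRL
pos 20: UAU -> V; peptide=CVMSRLV
pos 23: UGG -> A; peptide=CVMSRLVA
pos 26: CUG -> G; peptide=CVMSRLVAG
pos 29: UGC -> L; peptide=CVMSRLVAGL
pos 32: GCA -> R; peptide=CVMSRLVAGLR
pos 35: UGA -> STOP

Answer: CVMSRLVAGLR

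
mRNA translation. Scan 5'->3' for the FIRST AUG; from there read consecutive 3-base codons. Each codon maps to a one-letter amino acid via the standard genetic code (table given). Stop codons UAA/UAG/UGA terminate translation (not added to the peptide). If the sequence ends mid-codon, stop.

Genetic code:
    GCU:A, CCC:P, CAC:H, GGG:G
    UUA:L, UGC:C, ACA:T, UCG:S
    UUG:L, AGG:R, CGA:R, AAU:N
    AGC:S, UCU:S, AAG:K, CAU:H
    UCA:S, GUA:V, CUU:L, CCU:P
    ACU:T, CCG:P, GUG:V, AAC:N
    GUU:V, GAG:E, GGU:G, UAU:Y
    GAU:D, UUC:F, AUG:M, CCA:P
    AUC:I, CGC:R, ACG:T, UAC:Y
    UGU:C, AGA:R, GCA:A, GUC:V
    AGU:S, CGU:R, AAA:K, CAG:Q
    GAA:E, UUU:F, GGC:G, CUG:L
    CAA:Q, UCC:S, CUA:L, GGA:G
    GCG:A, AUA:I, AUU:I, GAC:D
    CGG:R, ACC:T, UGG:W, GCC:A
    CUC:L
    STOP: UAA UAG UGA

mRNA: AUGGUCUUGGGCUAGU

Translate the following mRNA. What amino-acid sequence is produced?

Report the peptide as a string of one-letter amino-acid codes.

start AUG at pos 0
pos 0: AUG -> M; peptide=M
pos 3: GUC -> V; peptide=MV
pos 6: UUG -> L; peptide=MVL
pos 9: GGC -> G; peptide=MVLG
pos 12: UAG -> STOP

Answer: MVLG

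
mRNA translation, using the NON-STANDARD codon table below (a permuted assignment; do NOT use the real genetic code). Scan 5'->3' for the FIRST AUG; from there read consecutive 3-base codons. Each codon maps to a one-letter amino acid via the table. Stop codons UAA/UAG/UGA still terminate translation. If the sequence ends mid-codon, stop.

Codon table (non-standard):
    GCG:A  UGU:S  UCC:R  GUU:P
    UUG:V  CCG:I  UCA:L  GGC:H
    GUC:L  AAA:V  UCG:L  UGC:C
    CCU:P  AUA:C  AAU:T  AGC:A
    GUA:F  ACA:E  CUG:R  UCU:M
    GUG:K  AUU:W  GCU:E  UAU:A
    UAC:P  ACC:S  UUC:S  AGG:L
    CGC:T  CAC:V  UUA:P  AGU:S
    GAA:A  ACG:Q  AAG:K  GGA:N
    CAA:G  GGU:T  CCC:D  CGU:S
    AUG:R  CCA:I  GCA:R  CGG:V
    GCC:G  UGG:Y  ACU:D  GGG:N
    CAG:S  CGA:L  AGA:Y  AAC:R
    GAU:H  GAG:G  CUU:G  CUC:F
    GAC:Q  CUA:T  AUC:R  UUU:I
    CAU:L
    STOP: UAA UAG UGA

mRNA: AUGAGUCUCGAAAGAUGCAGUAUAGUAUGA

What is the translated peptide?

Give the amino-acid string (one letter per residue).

start AUG at pos 0
pos 0: AUG -> R; peptide=R
pos 3: AGU -> S; peptide=RS
pos 6: CUC -> F; peptide=RSF
pos 9: GAA -> A; peptide=RSFA
pos 12: AGA -> Y; peptide=RSFAY
pos 15: UGC -> C; peptide=RSFAYC
pos 18: AGU -> S; peptide=RSFAYCS
pos 21: AUA -> C; peptide=RSFAYCSC
pos 24: GUA -> F; peptide=RSFAYCSCF
pos 27: UGA -> STOP

Answer: RSFAYCSCF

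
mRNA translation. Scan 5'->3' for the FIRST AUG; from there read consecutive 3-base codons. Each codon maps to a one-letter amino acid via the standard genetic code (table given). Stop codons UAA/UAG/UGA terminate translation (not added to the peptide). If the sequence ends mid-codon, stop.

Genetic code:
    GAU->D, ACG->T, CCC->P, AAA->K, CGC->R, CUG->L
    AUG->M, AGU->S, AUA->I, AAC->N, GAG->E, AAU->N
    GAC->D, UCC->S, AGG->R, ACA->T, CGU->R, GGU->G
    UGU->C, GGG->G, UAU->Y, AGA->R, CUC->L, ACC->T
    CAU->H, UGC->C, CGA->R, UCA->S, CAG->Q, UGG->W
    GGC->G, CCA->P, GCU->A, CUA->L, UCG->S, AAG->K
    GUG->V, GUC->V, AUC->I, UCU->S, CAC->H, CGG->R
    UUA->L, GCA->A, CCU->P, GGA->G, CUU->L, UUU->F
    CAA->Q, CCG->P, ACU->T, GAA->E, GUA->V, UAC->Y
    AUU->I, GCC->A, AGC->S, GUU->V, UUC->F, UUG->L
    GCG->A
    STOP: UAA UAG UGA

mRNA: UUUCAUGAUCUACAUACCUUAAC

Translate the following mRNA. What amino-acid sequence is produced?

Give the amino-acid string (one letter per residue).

start AUG at pos 4
pos 4: AUG -> M; peptide=M
pos 7: AUC -> I; peptide=MI
pos 10: UAC -> Y; peptide=MIY
pos 13: AUA -> I; peptide=MIYI
pos 16: CCU -> P; peptide=MIYIP
pos 19: UAA -> STOP

Answer: MIYIP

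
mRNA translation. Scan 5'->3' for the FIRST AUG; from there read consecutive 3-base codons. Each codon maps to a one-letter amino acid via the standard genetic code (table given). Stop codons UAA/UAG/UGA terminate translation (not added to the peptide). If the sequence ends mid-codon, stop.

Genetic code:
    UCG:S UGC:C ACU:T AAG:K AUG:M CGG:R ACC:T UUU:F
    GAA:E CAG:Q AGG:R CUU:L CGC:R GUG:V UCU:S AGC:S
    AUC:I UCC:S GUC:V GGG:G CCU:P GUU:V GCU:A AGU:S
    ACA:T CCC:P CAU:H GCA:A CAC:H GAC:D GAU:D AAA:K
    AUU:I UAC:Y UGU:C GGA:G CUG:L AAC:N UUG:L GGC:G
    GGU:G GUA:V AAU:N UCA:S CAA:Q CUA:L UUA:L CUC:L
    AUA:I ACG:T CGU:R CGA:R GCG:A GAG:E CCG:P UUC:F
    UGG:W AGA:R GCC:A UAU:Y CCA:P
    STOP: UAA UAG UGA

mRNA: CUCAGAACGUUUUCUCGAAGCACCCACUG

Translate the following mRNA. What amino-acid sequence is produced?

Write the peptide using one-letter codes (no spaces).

Answer: (empty: no AUG start codon)

Derivation:
no AUG start codon found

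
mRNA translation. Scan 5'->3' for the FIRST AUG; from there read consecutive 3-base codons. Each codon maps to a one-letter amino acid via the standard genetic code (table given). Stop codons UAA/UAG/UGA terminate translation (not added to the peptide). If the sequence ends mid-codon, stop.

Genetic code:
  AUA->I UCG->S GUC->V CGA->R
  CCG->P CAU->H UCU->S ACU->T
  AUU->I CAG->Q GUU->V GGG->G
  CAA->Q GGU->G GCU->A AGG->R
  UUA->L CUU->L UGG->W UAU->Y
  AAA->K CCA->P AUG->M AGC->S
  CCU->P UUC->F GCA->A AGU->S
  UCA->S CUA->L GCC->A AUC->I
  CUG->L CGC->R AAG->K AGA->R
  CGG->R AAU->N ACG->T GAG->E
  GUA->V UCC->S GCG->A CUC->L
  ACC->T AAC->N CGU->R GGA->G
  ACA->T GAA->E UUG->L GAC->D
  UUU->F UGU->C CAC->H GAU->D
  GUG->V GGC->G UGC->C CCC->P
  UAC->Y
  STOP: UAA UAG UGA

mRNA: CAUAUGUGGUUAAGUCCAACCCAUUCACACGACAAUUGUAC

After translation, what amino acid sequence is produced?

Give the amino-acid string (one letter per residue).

start AUG at pos 3
pos 3: AUG -> M; peptide=M
pos 6: UGG -> W; peptide=MW
pos 9: UUA -> L; peptide=MWL
pos 12: AGU -> S; peptide=MWLS
pos 15: CCA -> P; peptide=MWLSP
pos 18: ACC -> T; peptide=MWLSPT
pos 21: CAU -> H; peptide=MWLSPTH
pos 24: UCA -> S; peptide=MWLSPTHS
pos 27: CAC -> H; peptide=MWLSPTHSH
pos 30: GAC -> D; peptide=MWLSPTHSHD
pos 33: AAU -> N; peptide=MWLSPTHSHDN
pos 36: UGU -> C; peptide=MWLSPTHSHDNC
pos 39: only 2 nt remain (<3), stop (end of mRNA)

Answer: MWLSPTHSHDNC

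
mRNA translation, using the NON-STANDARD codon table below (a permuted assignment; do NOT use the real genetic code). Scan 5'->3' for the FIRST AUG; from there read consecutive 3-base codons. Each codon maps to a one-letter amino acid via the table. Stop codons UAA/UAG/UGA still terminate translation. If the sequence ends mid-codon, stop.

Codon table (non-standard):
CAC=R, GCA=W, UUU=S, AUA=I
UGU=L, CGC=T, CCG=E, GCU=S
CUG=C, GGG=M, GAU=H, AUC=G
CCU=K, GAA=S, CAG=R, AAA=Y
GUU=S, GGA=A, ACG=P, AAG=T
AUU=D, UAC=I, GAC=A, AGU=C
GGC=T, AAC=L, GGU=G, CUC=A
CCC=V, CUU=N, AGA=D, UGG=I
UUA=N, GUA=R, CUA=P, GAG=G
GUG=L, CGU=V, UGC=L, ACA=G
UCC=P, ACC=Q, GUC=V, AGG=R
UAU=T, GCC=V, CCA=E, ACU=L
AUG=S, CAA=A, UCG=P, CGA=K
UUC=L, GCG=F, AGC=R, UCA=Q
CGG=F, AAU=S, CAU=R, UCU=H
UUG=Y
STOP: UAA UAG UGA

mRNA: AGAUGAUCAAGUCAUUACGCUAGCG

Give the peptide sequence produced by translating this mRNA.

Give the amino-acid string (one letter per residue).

start AUG at pos 2
pos 2: AUG -> S; peptide=S
pos 5: AUC -> G; peptide=SG
pos 8: AAG -> T; peptide=SGT
pos 11: UCA -> Q; peptide=SGTQ
pos 14: UUA -> N; peptide=SGTQN
pos 17: CGC -> T; peptide=SGTQNT
pos 20: UAG -> STOP

Answer: SGTQNT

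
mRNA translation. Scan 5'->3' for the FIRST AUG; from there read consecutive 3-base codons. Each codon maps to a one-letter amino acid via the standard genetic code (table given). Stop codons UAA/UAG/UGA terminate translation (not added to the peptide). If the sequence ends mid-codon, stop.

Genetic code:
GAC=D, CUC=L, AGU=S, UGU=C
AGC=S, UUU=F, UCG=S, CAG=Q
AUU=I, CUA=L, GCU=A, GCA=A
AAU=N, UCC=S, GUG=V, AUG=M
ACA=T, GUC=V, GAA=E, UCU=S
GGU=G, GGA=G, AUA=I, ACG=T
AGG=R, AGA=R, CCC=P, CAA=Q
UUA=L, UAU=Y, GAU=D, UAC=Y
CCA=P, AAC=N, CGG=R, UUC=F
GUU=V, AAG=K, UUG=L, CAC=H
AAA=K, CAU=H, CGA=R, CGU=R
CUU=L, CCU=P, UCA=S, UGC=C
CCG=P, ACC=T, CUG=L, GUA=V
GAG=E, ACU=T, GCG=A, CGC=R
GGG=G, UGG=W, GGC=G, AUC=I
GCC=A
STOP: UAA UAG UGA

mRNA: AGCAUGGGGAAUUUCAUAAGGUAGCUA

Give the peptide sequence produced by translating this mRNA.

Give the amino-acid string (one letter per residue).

Answer: MGNFIR

Derivation:
start AUG at pos 3
pos 3: AUG -> M; peptide=M
pos 6: GGG -> G; peptide=MG
pos 9: AAU -> N; peptide=MGN
pos 12: UUC -> F; peptide=MGNF
pos 15: AUA -> I; peptide=MGNFI
pos 18: AGG -> R; peptide=MGNFIR
pos 21: UAG -> STOP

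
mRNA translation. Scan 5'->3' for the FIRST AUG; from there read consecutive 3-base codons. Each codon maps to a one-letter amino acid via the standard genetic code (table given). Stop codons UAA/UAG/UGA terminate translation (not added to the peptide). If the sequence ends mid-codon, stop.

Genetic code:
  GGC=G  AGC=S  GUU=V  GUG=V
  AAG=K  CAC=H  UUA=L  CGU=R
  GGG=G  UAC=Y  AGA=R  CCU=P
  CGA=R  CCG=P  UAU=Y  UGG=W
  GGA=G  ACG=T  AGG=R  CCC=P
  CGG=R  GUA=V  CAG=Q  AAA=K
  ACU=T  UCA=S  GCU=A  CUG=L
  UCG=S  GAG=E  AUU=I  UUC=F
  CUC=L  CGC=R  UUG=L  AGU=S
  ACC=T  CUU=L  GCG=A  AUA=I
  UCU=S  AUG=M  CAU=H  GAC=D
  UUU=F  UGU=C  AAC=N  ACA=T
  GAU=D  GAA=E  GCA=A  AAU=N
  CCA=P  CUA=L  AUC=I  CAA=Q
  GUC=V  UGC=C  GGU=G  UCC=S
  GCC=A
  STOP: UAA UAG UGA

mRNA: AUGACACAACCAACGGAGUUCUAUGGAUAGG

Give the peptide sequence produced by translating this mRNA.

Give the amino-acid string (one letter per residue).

start AUG at pos 0
pos 0: AUG -> M; peptide=M
pos 3: ACA -> T; peptide=MT
pos 6: CAA -> Q; peptide=MTQ
pos 9: CCA -> P; peptide=MTQP
pos 12: ACG -> T; peptide=MTQPT
pos 15: GAG -> E; peptide=MTQPTE
pos 18: UUC -> F; peptide=MTQPTEF
pos 21: UAU -> Y; peptide=MTQPTEFY
pos 24: GGA -> G; peptide=MTQPTEFYG
pos 27: UAG -> STOP

Answer: MTQPTEFYG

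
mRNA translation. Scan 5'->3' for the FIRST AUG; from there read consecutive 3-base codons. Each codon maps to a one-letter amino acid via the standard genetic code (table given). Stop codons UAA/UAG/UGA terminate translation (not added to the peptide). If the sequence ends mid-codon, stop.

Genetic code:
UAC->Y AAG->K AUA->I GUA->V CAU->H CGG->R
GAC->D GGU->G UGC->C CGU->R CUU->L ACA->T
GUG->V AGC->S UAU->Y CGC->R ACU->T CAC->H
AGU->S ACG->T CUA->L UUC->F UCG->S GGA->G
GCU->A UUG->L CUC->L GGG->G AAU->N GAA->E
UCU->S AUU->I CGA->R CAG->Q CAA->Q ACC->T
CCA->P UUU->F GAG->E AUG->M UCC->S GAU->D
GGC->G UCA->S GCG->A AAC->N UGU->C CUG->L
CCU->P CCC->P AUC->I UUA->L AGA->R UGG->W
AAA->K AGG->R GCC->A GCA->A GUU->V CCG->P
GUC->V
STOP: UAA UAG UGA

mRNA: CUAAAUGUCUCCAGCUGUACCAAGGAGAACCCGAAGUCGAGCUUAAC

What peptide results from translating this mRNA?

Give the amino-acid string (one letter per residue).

start AUG at pos 4
pos 4: AUG -> M; peptide=M
pos 7: UCU -> S; peptide=MS
pos 10: CCA -> P; peptide=MSP
pos 13: GCU -> A; peptide=MSPA
pos 16: GUA -> V; peptide=MSPAV
pos 19: CCA -> P; peptide=MSPAVP
pos 22: AGG -> R; peptide=MSPAVPR
pos 25: AGA -> R; peptide=MSPAVPRR
pos 28: ACC -> T; peptide=MSPAVPRRT
pos 31: CGA -> R; peptide=MSPAVPRRTR
pos 34: AGU -> S; peptide=MSPAVPRRTRS
pos 37: CGA -> R; peptide=MSPAVPRRTRSR
pos 40: GCU -> A; peptide=MSPAVPRRTRSRA
pos 43: UAA -> STOP

Answer: MSPAVPRRTRSRA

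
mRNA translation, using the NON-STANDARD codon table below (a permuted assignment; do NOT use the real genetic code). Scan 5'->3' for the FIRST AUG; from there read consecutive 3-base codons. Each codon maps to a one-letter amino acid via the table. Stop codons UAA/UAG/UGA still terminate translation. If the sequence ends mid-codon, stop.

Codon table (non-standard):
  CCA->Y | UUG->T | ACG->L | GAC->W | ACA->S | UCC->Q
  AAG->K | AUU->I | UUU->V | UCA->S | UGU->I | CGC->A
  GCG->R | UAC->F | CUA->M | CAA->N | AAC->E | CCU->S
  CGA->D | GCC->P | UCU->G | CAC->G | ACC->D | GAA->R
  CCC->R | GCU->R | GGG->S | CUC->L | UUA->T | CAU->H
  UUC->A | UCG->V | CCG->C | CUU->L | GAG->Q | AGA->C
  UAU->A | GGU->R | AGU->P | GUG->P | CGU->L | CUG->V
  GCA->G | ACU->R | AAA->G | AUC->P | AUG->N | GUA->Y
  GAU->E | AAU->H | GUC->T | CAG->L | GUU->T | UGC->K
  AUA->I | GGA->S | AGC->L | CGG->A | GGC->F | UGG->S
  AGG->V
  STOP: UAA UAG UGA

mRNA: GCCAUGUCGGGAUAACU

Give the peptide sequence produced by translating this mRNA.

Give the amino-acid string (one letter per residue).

start AUG at pos 3
pos 3: AUG -> N; peptide=N
pos 6: UCG -> V; peptide=NV
pos 9: GGA -> S; peptide=NVS
pos 12: UAA -> STOP

Answer: NVS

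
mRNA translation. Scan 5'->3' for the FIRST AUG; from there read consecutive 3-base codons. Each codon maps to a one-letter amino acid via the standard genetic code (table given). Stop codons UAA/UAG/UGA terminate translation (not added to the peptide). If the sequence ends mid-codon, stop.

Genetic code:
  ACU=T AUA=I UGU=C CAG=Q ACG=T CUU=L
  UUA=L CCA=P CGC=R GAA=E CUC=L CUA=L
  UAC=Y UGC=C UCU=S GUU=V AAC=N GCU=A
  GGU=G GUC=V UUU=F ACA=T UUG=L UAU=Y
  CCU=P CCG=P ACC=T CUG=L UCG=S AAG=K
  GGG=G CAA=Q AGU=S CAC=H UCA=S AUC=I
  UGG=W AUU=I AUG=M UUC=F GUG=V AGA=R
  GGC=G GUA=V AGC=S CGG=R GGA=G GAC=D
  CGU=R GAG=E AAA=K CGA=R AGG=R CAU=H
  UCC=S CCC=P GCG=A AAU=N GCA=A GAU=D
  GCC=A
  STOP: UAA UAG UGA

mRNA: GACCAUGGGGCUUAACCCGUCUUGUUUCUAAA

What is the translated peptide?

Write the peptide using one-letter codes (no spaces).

Answer: MGLNPSCF

Derivation:
start AUG at pos 4
pos 4: AUG -> M; peptide=M
pos 7: GGG -> G; peptide=MG
pos 10: CUU -> L; peptide=MGL
pos 13: AAC -> N; peptide=MGLN
pos 16: CCG -> P; peptide=MGLNP
pos 19: UCU -> S; peptide=MGLNPS
pos 22: UGU -> C; peptide=MGLNPSC
pos 25: UUC -> F; peptide=MGLNPSCF
pos 28: UAA -> STOP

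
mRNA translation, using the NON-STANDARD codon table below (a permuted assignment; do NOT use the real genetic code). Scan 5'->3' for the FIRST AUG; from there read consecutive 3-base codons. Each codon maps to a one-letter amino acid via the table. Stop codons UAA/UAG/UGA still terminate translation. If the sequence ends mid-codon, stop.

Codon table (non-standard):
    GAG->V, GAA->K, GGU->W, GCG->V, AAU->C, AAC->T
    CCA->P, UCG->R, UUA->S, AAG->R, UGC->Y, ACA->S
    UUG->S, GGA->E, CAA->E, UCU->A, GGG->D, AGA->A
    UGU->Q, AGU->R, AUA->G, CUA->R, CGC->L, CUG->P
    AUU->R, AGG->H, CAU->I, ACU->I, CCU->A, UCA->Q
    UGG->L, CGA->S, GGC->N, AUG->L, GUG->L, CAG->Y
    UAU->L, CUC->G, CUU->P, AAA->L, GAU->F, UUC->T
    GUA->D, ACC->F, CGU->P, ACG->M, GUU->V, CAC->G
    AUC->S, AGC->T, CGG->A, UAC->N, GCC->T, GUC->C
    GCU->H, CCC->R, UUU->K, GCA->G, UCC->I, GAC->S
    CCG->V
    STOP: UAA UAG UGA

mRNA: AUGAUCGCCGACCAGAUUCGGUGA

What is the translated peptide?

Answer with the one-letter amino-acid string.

start AUG at pos 0
pos 0: AUG -> L; peptide=L
pos 3: AUC -> S; peptide=LS
pos 6: GCC -> T; peptide=LST
pos 9: GAC -> S; peptide=LSTS
pos 12: CAG -> Y; peptide=LSTSY
pos 15: AUU -> R; peptide=LSTSYR
pos 18: CGG -> A; peptide=LSTSYRA
pos 21: UGA -> STOP

Answer: LSTSYRA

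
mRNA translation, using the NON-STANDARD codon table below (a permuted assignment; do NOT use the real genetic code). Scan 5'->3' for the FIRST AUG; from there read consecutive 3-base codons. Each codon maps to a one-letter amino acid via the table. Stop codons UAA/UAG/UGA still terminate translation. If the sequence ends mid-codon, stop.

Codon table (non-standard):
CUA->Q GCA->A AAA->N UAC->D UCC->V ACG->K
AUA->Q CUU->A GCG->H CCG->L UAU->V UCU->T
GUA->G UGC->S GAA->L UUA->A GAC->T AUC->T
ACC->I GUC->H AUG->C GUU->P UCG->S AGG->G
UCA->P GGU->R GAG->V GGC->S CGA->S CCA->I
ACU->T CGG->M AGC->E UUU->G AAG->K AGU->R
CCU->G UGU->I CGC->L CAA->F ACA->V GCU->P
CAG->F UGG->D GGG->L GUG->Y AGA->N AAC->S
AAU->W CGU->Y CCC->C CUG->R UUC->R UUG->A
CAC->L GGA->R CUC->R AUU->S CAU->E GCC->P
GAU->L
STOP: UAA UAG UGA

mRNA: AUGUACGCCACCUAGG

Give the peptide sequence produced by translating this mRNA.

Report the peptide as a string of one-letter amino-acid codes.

Answer: CDPI

Derivation:
start AUG at pos 0
pos 0: AUG -> C; peptide=C
pos 3: UAC -> D; peptide=CD
pos 6: GCC -> P; peptide=CDP
pos 9: ACC -> I; peptide=CDPI
pos 12: UAG -> STOP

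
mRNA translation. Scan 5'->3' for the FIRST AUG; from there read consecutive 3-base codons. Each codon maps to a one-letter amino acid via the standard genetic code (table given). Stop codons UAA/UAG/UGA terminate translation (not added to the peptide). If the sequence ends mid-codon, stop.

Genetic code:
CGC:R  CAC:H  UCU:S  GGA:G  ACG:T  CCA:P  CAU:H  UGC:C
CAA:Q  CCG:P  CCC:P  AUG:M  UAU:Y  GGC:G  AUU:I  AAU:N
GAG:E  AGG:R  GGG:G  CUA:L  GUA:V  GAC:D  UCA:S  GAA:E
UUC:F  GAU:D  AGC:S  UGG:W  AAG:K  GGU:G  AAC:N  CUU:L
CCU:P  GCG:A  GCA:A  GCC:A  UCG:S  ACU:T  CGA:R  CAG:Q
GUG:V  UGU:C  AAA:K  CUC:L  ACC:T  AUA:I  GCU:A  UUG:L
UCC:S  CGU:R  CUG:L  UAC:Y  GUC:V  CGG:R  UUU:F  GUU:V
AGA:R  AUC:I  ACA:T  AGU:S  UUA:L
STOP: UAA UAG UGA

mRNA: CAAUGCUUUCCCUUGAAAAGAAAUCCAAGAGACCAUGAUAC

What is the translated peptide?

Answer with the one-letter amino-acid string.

start AUG at pos 2
pos 2: AUG -> M; peptide=M
pos 5: CUU -> L; peptide=ML
pos 8: UCC -> S; peptide=MLS
pos 11: CUU -> L; peptide=MLSL
pos 14: GAA -> E; peptide=MLSLE
pos 17: AAG -> K; peptide=MLSLEK
pos 20: AAA -> K; peptide=MLSLEKK
pos 23: UCC -> S; peptide=MLSLEKKS
pos 26: AAG -> K; peptide=MLSLEKKSK
pos 29: AGA -> R; peptide=MLSLEKKSKR
pos 32: CCA -> P; peptide=MLSLEKKSKRP
pos 35: UGA -> STOP

Answer: MLSLEKKSKRP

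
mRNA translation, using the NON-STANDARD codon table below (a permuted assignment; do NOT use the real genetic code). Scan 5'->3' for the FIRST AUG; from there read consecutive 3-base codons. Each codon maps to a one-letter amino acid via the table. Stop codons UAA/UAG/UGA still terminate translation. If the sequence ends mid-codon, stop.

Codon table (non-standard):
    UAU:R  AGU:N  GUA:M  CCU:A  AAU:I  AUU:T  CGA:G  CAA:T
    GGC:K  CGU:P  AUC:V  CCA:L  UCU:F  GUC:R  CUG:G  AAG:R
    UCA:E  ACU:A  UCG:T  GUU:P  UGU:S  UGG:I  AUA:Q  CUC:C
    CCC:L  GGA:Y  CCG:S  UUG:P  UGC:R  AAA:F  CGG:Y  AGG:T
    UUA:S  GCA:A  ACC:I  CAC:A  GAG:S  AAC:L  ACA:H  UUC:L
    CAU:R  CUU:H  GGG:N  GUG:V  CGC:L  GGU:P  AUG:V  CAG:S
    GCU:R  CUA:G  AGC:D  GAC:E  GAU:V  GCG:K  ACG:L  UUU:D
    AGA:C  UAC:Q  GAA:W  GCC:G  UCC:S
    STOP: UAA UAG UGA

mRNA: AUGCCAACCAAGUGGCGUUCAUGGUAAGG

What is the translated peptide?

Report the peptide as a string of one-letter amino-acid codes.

start AUG at pos 0
pos 0: AUG -> V; peptide=V
pos 3: CCA -> L; peptide=VL
pos 6: ACC -> I; peptide=VLI
pos 9: AAG -> R; peptide=VLIR
pos 12: UGG -> I; peptide=VLIRI
pos 15: CGU -> P; peptide=VLIRIP
pos 18: UCA -> E; peptide=VLIRIPE
pos 21: UGG -> I; peptide=VLIRIPEI
pos 24: UAA -> STOP

Answer: VLIRIPEI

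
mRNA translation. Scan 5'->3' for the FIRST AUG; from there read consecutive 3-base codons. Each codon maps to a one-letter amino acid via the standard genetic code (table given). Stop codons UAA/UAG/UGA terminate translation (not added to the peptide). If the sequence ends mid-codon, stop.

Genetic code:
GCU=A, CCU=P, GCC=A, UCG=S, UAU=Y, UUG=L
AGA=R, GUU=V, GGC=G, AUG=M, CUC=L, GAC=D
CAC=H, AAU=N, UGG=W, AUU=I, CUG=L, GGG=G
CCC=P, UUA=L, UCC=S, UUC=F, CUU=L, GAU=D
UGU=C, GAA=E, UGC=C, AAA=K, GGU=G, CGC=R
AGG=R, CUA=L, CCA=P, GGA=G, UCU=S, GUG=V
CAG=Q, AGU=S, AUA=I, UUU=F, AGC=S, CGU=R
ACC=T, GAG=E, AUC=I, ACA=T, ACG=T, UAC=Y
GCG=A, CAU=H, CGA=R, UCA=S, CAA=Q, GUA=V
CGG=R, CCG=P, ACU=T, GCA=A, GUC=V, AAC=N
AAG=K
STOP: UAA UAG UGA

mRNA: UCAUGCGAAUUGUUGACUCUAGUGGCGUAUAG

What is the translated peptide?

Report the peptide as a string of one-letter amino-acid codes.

start AUG at pos 2
pos 2: AUG -> M; peptide=M
pos 5: CGA -> R; peptide=MR
pos 8: AUU -> I; peptide=MRI
pos 11: GUU -> V; peptide=MRIV
pos 14: GAC -> D; peptide=MRIVD
pos 17: UCU -> S; peptide=MRIVDS
pos 20: AGU -> S; peptide=MRIVDSS
pos 23: GGC -> G; peptide=MRIVDSSG
pos 26: GUA -> V; peptide=MRIVDSSGV
pos 29: UAG -> STOP

Answer: MRIVDSSGV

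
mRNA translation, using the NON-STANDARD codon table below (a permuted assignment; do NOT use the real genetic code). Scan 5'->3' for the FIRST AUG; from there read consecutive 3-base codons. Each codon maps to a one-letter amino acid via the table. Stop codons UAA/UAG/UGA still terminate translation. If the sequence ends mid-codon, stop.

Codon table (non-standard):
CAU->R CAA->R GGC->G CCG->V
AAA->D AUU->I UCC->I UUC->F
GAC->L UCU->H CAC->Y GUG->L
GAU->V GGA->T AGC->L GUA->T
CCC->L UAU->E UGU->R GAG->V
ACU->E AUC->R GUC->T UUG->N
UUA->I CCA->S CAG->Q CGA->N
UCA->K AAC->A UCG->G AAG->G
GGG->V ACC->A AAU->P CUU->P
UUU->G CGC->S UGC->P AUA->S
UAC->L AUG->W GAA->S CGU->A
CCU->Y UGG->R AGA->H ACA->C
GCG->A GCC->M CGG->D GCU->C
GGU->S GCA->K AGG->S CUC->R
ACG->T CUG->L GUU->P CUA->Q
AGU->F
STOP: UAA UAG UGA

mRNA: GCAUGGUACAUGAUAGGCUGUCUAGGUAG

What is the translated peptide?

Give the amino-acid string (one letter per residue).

Answer: WTRVSLHS

Derivation:
start AUG at pos 2
pos 2: AUG -> W; peptide=W
pos 5: GUA -> T; peptide=WT
pos 8: CAU -> R; peptide=WTR
pos 11: GAU -> V; peptide=WTRV
pos 14: AGG -> S; peptide=WTRVS
pos 17: CUG -> L; peptide=WTRVSL
pos 20: UCU -> H; peptide=WTRVSLH
pos 23: AGG -> S; peptide=WTRVSLHS
pos 26: UAG -> STOP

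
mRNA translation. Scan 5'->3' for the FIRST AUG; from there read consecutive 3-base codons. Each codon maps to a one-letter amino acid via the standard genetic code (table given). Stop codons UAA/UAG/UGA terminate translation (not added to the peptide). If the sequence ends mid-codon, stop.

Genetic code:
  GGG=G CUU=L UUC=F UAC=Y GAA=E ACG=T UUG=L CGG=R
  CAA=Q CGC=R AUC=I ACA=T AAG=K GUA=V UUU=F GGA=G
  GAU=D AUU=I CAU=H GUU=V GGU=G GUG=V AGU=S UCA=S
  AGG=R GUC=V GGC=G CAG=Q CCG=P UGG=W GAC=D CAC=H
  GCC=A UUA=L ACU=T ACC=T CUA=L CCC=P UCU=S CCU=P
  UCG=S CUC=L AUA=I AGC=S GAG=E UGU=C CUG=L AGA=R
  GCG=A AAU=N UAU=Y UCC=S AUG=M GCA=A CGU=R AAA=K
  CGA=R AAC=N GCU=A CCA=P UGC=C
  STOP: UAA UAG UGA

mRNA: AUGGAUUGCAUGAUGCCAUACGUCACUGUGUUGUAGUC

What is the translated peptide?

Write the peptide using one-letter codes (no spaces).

Answer: MDCMMPYVTVL

Derivation:
start AUG at pos 0
pos 0: AUG -> M; peptide=M
pos 3: GAU -> D; peptide=MD
pos 6: UGC -> C; peptide=MDC
pos 9: AUG -> M; peptide=MDCM
pos 12: AUG -> M; peptide=MDCMM
pos 15: CCA -> P; peptide=MDCMMP
pos 18: UAC -> Y; peptide=MDCMMPY
pos 21: GUC -> V; peptide=MDCMMPYV
pos 24: ACU -> T; peptide=MDCMMPYVT
pos 27: GUG -> V; peptide=MDCMMPYVTV
pos 30: UUG -> L; peptide=MDCMMPYVTVL
pos 33: UAG -> STOP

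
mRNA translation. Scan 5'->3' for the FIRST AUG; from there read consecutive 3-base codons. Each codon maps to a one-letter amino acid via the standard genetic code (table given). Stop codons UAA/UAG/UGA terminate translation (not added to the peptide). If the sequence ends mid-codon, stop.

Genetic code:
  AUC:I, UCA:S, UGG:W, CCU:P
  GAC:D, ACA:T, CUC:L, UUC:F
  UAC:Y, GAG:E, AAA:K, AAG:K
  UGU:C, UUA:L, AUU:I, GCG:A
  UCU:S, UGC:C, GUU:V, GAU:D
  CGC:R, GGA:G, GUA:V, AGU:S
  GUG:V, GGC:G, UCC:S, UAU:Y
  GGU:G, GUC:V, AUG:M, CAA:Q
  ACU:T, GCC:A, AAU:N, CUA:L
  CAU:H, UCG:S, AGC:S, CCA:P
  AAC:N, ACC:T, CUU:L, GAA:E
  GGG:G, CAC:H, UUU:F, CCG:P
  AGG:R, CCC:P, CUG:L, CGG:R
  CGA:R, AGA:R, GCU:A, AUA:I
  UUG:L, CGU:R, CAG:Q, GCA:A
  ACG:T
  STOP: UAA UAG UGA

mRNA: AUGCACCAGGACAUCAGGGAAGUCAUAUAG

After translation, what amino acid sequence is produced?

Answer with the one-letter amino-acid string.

Answer: MHQDIREVI

Derivation:
start AUG at pos 0
pos 0: AUG -> M; peptide=M
pos 3: CAC -> H; peptide=MH
pos 6: CAG -> Q; peptide=MHQ
pos 9: GAC -> D; peptide=MHQD
pos 12: AUC -> I; peptide=MHQDI
pos 15: AGG -> R; peptide=MHQDIR
pos 18: GAA -> E; peptide=MHQDIRE
pos 21: GUC -> V; peptide=MHQDIREV
pos 24: AUA -> I; peptide=MHQDIREVI
pos 27: UAG -> STOP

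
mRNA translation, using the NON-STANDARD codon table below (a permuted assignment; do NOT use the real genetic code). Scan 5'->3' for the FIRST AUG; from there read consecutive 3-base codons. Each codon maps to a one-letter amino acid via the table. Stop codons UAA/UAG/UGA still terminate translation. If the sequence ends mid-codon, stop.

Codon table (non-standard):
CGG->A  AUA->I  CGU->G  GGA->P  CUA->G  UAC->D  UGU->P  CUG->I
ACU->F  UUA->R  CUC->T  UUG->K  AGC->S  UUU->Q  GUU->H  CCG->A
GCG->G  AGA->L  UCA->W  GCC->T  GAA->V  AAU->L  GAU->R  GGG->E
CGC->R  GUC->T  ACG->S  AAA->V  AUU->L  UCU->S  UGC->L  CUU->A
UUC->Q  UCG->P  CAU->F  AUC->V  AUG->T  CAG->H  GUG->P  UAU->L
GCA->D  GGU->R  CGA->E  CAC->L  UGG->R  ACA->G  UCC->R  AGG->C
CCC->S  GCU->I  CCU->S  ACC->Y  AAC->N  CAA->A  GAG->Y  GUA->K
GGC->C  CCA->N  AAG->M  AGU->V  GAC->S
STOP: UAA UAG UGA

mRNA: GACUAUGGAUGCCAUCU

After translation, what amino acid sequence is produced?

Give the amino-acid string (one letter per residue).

Answer: TRTV

Derivation:
start AUG at pos 4
pos 4: AUG -> T; peptide=T
pos 7: GAU -> R; peptide=TR
pos 10: GCC -> T; peptide=TRT
pos 13: AUC -> V; peptide=TRTV
pos 16: only 1 nt remain (<3), stop (end of mRNA)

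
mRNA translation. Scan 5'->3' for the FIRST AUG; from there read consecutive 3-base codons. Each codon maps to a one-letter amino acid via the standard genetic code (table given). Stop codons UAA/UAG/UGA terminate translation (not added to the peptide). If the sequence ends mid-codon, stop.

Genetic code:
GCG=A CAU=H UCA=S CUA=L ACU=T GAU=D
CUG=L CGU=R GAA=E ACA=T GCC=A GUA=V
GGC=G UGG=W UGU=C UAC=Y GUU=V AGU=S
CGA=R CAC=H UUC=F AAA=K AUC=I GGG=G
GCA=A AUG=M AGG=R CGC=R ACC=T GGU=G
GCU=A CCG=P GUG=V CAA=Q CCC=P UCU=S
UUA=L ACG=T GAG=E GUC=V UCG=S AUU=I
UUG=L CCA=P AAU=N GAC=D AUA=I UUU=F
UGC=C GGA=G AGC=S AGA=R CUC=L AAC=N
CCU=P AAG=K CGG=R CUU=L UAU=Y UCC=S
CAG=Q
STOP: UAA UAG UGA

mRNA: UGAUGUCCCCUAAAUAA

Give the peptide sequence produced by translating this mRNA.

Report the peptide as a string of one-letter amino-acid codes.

Answer: MSPK

Derivation:
start AUG at pos 2
pos 2: AUG -> M; peptide=M
pos 5: UCC -> S; peptide=MS
pos 8: CCU -> P; peptide=MSP
pos 11: AAA -> K; peptide=MSPK
pos 14: UAA -> STOP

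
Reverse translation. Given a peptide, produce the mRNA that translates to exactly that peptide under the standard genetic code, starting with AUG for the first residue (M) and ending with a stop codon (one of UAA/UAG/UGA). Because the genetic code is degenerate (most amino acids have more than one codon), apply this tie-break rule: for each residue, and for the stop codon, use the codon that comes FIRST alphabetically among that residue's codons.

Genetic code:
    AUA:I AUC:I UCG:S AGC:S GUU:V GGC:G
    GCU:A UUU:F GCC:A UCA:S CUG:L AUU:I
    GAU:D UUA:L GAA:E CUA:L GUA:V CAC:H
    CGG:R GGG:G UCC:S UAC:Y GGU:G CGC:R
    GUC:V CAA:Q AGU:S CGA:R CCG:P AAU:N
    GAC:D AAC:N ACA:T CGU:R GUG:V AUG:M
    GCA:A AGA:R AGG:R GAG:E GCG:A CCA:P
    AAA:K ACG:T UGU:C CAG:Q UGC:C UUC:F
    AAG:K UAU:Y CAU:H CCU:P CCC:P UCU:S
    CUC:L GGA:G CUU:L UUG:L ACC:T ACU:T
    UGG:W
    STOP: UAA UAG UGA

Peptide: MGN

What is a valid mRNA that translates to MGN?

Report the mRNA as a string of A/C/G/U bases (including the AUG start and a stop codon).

residue 1: M -> AUG (start codon)
residue 2: G codons sorted = GGA,GGC,GGG,GGU -> pick first = GGA
residue 3: N codons sorted = AAC,AAU -> pick first = AAC
terminator: stop codons sorted = UAA,UAG,UGA -> pick first = UAA

Answer: mRNA: AUGGGAAACUAA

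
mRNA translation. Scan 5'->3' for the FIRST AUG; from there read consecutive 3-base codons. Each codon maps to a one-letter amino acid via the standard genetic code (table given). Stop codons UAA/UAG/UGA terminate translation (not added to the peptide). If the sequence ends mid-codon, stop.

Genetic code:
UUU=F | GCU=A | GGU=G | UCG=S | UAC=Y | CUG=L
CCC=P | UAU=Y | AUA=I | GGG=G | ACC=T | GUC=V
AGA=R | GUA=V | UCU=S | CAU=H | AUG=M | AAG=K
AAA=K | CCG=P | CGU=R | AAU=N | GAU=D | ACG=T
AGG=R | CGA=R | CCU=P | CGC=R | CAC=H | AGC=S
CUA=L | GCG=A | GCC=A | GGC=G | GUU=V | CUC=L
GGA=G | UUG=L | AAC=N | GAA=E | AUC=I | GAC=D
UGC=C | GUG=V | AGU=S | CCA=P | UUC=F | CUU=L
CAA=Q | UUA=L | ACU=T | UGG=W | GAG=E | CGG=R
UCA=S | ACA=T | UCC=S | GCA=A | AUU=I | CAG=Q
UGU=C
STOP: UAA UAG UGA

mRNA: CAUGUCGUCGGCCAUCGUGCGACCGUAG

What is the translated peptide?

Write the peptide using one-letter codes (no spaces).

Answer: MSSAIVRP

Derivation:
start AUG at pos 1
pos 1: AUG -> M; peptide=M
pos 4: UCG -> S; peptide=MS
pos 7: UCG -> S; peptide=MSS
pos 10: GCC -> A; peptide=MSSA
pos 13: AUC -> I; peptide=MSSAI
pos 16: GUG -> V; peptide=MSSAIV
pos 19: CGA -> R; peptide=MSSAIVR
pos 22: CCG -> P; peptide=MSSAIVRP
pos 25: UAG -> STOP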